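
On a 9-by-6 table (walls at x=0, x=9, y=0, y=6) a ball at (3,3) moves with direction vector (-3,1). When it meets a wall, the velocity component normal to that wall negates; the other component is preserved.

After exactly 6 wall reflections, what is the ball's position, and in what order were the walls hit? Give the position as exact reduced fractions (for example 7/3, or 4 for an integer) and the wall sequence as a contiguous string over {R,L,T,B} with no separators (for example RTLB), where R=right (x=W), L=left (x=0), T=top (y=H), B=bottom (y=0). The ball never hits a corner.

Final position: (9,1)
Wall sequence: LTRLBR

1. t=1 → L at (0,4); v=(3,1)
2. t=2 → T at (6,6); v=(3,-1)
3. t=1 → R at (9,5); v=(-3,-1)
4. t=3 → L at (0,2); v=(3,-1)
5. t=2 → B at (6,0); v=(3,1)
6. t=1 → R at (9,1); v=(-3,1)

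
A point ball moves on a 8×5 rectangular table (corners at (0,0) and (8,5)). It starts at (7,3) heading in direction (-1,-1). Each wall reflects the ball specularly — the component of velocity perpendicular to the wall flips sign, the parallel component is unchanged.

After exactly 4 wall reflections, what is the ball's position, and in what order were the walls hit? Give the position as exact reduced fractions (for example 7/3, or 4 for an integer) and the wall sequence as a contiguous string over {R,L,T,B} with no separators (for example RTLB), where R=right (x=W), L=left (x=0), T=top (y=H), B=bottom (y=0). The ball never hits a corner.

Final position: (6,0)
Wall sequence: BLTB

1. t=3 → B at (4,0); v=(-1,1)
2. t=4 → L at (0,4); v=(1,1)
3. t=1 → T at (1,5); v=(1,-1)
4. t=5 → B at (6,0); v=(1,1)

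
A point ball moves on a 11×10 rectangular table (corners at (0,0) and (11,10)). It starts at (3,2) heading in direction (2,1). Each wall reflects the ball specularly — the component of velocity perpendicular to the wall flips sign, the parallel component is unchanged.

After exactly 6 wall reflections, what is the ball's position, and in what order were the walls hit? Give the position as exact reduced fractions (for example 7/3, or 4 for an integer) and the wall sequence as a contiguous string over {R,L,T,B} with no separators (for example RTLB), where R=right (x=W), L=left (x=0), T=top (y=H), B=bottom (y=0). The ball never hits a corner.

Final position: (0,5/2)
Wall sequence: RTLRBL

1. t=4 → R at (11,6); v=(-2,1)
2. t=4 → T at (3,10); v=(-2,-1)
3. t=3/2 → L at (0,17/2); v=(2,-1)
4. t=11/2 → R at (11,3); v=(-2,-1)
5. t=3 → B at (5,0); v=(-2,1)
6. t=5/2 → L at (0,5/2); v=(2,1)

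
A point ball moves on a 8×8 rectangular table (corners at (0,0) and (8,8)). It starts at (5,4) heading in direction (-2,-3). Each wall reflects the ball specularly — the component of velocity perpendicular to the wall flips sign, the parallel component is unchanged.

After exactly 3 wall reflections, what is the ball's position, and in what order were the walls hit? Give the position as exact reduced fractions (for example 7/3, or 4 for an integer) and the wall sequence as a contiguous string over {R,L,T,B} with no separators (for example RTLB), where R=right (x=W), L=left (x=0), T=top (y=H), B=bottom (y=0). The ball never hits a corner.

1. t=4/3 → B at (7/3,0); v=(-2,3)
2. t=7/6 → L at (0,7/2); v=(2,3)
3. t=3/2 → T at (3,8); v=(2,-3)

Final position: (3,8)
Wall sequence: BLT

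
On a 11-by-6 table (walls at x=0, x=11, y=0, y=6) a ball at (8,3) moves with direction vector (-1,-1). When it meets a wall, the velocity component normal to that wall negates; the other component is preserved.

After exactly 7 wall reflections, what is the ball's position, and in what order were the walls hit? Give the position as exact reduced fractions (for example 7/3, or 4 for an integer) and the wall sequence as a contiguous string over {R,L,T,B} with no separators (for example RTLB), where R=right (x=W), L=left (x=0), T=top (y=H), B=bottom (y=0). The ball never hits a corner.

Final position: (3,0)
Wall sequence: BLTBRTB

1. t=3 → B at (5,0); v=(-1,1)
2. t=5 → L at (0,5); v=(1,1)
3. t=1 → T at (1,6); v=(1,-1)
4. t=6 → B at (7,0); v=(1,1)
5. t=4 → R at (11,4); v=(-1,1)
6. t=2 → T at (9,6); v=(-1,-1)
7. t=6 → B at (3,0); v=(-1,1)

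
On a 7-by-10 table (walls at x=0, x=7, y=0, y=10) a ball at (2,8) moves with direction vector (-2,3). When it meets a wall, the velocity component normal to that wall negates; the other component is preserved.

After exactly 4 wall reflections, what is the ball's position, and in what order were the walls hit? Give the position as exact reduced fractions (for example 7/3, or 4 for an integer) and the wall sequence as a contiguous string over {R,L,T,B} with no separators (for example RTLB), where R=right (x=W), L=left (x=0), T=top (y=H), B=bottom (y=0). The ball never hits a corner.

Final position: (7,3/2)
Wall sequence: TLBR

1. t=2/3 → T at (2/3,10); v=(-2,-3)
2. t=1/3 → L at (0,9); v=(2,-3)
3. t=3 → B at (6,0); v=(2,3)
4. t=1/2 → R at (7,3/2); v=(-2,3)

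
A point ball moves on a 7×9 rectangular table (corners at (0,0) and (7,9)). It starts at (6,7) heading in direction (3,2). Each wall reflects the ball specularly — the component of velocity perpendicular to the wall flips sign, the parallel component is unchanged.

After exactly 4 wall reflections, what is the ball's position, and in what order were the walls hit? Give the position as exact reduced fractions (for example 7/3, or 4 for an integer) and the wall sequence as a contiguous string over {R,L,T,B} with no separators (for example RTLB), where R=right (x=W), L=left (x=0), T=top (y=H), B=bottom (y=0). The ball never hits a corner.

1. t=1/3 → R at (7,23/3); v=(-3,2)
2. t=2/3 → T at (5,9); v=(-3,-2)
3. t=5/3 → L at (0,17/3); v=(3,-2)
4. t=7/3 → R at (7,1); v=(-3,-2)

Final position: (7,1)
Wall sequence: RTLR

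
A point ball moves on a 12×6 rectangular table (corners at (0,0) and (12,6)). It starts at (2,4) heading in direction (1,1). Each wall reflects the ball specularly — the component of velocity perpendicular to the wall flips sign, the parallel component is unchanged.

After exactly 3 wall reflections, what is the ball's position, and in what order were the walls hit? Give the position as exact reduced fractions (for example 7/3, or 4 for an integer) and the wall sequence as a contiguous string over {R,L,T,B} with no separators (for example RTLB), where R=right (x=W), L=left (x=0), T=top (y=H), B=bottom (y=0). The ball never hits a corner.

1. t=2 → T at (4,6); v=(1,-1)
2. t=6 → B at (10,0); v=(1,1)
3. t=2 → R at (12,2); v=(-1,1)

Final position: (12,2)
Wall sequence: TBR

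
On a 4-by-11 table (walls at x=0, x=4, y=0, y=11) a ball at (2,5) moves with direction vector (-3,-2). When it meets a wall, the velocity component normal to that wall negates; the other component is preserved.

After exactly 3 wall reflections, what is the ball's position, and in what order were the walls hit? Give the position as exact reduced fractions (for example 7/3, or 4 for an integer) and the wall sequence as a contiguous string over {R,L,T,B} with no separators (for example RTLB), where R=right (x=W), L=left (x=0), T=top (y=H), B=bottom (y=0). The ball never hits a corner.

1. t=2/3 → L at (0,11/3); v=(3,-2)
2. t=4/3 → R at (4,1); v=(-3,-2)
3. t=1/2 → B at (5/2,0); v=(-3,2)

Final position: (5/2,0)
Wall sequence: LRB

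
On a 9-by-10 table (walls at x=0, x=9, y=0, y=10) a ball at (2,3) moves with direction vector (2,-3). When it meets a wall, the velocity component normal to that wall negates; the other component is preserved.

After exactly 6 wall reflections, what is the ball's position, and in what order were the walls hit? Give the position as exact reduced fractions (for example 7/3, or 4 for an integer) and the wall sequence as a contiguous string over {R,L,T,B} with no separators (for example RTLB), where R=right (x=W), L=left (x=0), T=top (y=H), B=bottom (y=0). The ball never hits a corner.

1. t=1 → B at (4,0); v=(2,3)
2. t=5/2 → R at (9,15/2); v=(-2,3)
3. t=5/6 → T at (22/3,10); v=(-2,-3)
4. t=10/3 → B at (2/3,0); v=(-2,3)
5. t=1/3 → L at (0,1); v=(2,3)
6. t=3 → T at (6,10); v=(2,-3)

Final position: (6,10)
Wall sequence: BRTBLT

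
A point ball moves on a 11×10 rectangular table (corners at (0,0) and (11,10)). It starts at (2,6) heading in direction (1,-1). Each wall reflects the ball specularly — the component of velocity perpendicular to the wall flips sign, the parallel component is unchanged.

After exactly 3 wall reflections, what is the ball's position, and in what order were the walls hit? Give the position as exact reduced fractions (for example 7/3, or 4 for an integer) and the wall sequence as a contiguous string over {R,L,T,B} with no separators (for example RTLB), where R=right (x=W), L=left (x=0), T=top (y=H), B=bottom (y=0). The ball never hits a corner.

1. t=6 → B at (8,0); v=(1,1)
2. t=3 → R at (11,3); v=(-1,1)
3. t=7 → T at (4,10); v=(-1,-1)

Final position: (4,10)
Wall sequence: BRT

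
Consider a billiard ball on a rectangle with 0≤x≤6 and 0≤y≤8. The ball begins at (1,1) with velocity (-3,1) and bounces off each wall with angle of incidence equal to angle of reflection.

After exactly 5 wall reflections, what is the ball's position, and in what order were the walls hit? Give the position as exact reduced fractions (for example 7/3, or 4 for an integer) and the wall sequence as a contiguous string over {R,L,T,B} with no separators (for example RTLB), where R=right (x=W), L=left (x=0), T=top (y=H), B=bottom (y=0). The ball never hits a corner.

Final position: (4,8)
Wall sequence: LRLRT

1. t=1/3 → L at (0,4/3); v=(3,1)
2. t=2 → R at (6,10/3); v=(-3,1)
3. t=2 → L at (0,16/3); v=(3,1)
4. t=2 → R at (6,22/3); v=(-3,1)
5. t=2/3 → T at (4,8); v=(-3,-1)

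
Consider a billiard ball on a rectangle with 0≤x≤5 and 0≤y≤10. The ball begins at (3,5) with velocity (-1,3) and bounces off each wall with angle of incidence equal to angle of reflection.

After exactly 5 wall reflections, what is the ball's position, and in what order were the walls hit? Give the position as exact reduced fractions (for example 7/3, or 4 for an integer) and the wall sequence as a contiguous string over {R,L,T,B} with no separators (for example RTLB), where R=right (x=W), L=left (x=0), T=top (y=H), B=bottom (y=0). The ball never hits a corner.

Final position: (14/3,10)
Wall sequence: TLBRT

1. t=5/3 → T at (4/3,10); v=(-1,-3)
2. t=4/3 → L at (0,6); v=(1,-3)
3. t=2 → B at (2,0); v=(1,3)
4. t=3 → R at (5,9); v=(-1,3)
5. t=1/3 → T at (14/3,10); v=(-1,-3)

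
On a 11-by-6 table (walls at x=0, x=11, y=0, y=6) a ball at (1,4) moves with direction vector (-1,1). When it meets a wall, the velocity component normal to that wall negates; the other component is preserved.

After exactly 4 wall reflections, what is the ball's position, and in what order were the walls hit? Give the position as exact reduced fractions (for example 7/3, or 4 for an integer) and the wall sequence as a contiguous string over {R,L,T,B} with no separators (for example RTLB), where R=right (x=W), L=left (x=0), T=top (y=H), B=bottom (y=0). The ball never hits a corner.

Final position: (11,4)
Wall sequence: LTBR

1. t=1 → L at (0,5); v=(1,1)
2. t=1 → T at (1,6); v=(1,-1)
3. t=6 → B at (7,0); v=(1,1)
4. t=4 → R at (11,4); v=(-1,1)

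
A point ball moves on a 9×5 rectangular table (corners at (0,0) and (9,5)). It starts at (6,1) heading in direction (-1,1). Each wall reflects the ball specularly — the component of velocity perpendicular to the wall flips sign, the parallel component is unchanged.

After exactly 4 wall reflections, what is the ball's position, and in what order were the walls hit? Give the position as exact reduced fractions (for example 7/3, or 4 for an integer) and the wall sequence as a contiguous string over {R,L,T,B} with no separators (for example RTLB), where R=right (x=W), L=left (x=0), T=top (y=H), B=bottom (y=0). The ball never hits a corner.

1. t=4 → T at (2,5); v=(-1,-1)
2. t=2 → L at (0,3); v=(1,-1)
3. t=3 → B at (3,0); v=(1,1)
4. t=5 → T at (8,5); v=(1,-1)

Final position: (8,5)
Wall sequence: TLBT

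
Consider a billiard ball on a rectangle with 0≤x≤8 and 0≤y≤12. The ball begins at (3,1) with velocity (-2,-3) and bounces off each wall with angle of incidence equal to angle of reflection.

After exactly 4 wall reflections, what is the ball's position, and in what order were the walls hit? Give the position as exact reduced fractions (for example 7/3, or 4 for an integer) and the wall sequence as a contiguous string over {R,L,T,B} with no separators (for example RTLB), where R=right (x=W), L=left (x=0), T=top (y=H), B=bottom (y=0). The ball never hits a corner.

1. t=1/3 → B at (7/3,0); v=(-2,3)
2. t=7/6 → L at (0,7/2); v=(2,3)
3. t=17/6 → T at (17/3,12); v=(2,-3)
4. t=7/6 → R at (8,17/2); v=(-2,-3)

Final position: (8,17/2)
Wall sequence: BLTR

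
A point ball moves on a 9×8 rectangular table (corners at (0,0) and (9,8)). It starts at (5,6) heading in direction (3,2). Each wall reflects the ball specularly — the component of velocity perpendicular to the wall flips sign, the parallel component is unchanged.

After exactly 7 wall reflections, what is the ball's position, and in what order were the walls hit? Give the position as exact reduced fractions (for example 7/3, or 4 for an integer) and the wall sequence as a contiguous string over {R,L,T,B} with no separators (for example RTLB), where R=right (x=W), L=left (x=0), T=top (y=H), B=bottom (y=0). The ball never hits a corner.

Final position: (0,16/3)
Wall sequence: TRLBRTL

1. t=1 → T at (8,8); v=(3,-2)
2. t=1/3 → R at (9,22/3); v=(-3,-2)
3. t=3 → L at (0,4/3); v=(3,-2)
4. t=2/3 → B at (2,0); v=(3,2)
5. t=7/3 → R at (9,14/3); v=(-3,2)
6. t=5/3 → T at (4,8); v=(-3,-2)
7. t=4/3 → L at (0,16/3); v=(3,-2)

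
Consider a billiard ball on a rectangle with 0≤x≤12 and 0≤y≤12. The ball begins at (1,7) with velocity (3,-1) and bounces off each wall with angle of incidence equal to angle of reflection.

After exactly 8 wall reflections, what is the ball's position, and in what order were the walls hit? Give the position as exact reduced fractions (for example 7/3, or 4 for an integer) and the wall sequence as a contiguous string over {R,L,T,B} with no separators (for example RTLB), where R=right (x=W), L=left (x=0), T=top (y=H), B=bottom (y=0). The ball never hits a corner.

1. t=11/3 → R at (12,10/3); v=(-3,-1)
2. t=10/3 → B at (2,0); v=(-3,1)
3. t=2/3 → L at (0,2/3); v=(3,1)
4. t=4 → R at (12,14/3); v=(-3,1)
5. t=4 → L at (0,26/3); v=(3,1)
6. t=10/3 → T at (10,12); v=(3,-1)
7. t=2/3 → R at (12,34/3); v=(-3,-1)
8. t=4 → L at (0,22/3); v=(3,-1)

Final position: (0,22/3)
Wall sequence: RBLRLTRL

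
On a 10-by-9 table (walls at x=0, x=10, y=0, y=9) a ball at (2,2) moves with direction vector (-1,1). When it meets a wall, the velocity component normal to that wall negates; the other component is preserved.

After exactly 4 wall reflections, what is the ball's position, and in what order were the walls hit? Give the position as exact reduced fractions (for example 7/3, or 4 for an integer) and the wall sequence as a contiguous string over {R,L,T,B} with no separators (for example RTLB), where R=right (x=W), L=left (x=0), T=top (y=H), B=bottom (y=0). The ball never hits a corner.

1. t=2 → L at (0,4); v=(1,1)
2. t=5 → T at (5,9); v=(1,-1)
3. t=5 → R at (10,4); v=(-1,-1)
4. t=4 → B at (6,0); v=(-1,1)

Final position: (6,0)
Wall sequence: LTRB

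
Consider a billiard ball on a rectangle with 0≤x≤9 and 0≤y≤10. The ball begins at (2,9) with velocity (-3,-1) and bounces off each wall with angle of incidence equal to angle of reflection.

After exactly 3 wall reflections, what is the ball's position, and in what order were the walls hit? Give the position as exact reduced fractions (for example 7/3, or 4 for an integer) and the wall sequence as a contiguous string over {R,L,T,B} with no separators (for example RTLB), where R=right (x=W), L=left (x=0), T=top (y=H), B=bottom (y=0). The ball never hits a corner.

1. t=2/3 → L at (0,25/3); v=(3,-1)
2. t=3 → R at (9,16/3); v=(-3,-1)
3. t=3 → L at (0,7/3); v=(3,-1)

Final position: (0,7/3)
Wall sequence: LRL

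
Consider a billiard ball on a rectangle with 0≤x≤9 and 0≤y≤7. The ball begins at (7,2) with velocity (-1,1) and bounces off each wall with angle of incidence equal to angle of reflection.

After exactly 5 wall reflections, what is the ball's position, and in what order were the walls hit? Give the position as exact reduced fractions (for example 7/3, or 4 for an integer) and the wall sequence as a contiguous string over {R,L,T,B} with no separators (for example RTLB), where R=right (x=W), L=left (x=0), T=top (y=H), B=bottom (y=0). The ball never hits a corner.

Final position: (6,7)
Wall sequence: TLBRT

1. t=5 → T at (2,7); v=(-1,-1)
2. t=2 → L at (0,5); v=(1,-1)
3. t=5 → B at (5,0); v=(1,1)
4. t=4 → R at (9,4); v=(-1,1)
5. t=3 → T at (6,7); v=(-1,-1)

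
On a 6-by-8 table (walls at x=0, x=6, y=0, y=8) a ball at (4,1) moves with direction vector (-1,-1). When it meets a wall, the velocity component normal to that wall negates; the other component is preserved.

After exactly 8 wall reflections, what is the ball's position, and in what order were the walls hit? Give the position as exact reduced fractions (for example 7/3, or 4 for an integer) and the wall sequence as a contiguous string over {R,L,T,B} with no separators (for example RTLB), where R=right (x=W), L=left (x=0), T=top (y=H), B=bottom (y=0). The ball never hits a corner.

Final position: (3,8)
Wall sequence: BLTRLBRT

1. t=1 → B at (3,0); v=(-1,1)
2. t=3 → L at (0,3); v=(1,1)
3. t=5 → T at (5,8); v=(1,-1)
4. t=1 → R at (6,7); v=(-1,-1)
5. t=6 → L at (0,1); v=(1,-1)
6. t=1 → B at (1,0); v=(1,1)
7. t=5 → R at (6,5); v=(-1,1)
8. t=3 → T at (3,8); v=(-1,-1)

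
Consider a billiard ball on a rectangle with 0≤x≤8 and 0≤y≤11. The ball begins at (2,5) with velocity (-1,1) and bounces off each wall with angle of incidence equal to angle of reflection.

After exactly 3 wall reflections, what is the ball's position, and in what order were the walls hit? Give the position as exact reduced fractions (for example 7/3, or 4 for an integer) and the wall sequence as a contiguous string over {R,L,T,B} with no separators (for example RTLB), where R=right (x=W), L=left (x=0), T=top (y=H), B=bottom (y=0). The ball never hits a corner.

1. t=2 → L at (0,7); v=(1,1)
2. t=4 → T at (4,11); v=(1,-1)
3. t=4 → R at (8,7); v=(-1,-1)

Final position: (8,7)
Wall sequence: LTR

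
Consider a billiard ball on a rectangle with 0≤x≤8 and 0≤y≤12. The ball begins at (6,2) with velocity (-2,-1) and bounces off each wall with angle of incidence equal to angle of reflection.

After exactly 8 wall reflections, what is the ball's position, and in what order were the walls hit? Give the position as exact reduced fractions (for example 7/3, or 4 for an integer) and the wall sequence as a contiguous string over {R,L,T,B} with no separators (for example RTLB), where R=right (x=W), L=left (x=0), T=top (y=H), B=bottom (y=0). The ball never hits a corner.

Final position: (8,3)
Wall sequence: BLRLTRLR

1. t=2 → B at (2,0); v=(-2,1)
2. t=1 → L at (0,1); v=(2,1)
3. t=4 → R at (8,5); v=(-2,1)
4. t=4 → L at (0,9); v=(2,1)
5. t=3 → T at (6,12); v=(2,-1)
6. t=1 → R at (8,11); v=(-2,-1)
7. t=4 → L at (0,7); v=(2,-1)
8. t=4 → R at (8,3); v=(-2,-1)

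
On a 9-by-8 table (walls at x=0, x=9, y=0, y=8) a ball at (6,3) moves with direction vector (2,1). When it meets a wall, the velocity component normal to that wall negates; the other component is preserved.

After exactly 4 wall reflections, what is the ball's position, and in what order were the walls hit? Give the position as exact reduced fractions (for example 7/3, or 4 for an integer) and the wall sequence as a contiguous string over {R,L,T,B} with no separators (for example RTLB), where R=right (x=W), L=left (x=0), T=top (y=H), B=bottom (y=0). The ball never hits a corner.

Final position: (9,5/2)
Wall sequence: RTLR

1. t=3/2 → R at (9,9/2); v=(-2,1)
2. t=7/2 → T at (2,8); v=(-2,-1)
3. t=1 → L at (0,7); v=(2,-1)
4. t=9/2 → R at (9,5/2); v=(-2,-1)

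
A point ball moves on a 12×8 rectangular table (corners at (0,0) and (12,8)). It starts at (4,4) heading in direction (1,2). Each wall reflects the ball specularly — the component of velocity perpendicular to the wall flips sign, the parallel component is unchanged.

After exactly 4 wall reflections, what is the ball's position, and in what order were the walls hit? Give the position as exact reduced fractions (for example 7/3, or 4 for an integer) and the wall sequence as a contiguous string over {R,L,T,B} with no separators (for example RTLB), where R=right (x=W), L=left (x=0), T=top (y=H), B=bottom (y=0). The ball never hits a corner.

1. t=2 → T at (6,8); v=(1,-2)
2. t=4 → B at (10,0); v=(1,2)
3. t=2 → R at (12,4); v=(-1,2)
4. t=2 → T at (10,8); v=(-1,-2)

Final position: (10,8)
Wall sequence: TBRT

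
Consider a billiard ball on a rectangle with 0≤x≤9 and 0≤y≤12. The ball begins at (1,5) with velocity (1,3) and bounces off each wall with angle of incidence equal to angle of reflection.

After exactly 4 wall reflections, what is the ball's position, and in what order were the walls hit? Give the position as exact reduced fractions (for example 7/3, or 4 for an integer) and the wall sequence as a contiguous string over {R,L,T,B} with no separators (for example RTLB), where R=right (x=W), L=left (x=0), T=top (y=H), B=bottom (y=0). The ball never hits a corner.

1. t=7/3 → T at (10/3,12); v=(1,-3)
2. t=4 → B at (22/3,0); v=(1,3)
3. t=5/3 → R at (9,5); v=(-1,3)
4. t=7/3 → T at (20/3,12); v=(-1,-3)

Final position: (20/3,12)
Wall sequence: TBRT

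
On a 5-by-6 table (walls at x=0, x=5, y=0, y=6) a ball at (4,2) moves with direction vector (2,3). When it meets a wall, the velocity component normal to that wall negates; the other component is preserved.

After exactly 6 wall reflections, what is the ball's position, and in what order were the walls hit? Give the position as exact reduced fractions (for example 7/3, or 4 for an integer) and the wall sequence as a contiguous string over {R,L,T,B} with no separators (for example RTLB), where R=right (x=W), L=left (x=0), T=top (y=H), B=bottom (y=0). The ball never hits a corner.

1. t=1/2 → R at (5,7/2); v=(-2,3)
2. t=5/6 → T at (10/3,6); v=(-2,-3)
3. t=5/3 → L at (0,1); v=(2,-3)
4. t=1/3 → B at (2/3,0); v=(2,3)
5. t=2 → T at (14/3,6); v=(2,-3)
6. t=1/6 → R at (5,11/2); v=(-2,-3)

Final position: (5,11/2)
Wall sequence: RTLBTR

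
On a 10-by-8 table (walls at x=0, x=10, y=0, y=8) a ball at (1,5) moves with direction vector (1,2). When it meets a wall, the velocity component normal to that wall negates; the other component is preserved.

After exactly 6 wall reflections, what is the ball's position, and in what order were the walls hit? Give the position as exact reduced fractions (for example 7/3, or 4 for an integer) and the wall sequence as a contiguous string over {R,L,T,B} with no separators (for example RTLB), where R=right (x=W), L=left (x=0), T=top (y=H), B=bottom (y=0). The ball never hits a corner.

1. t=3/2 → T at (5/2,8); v=(1,-2)
2. t=4 → B at (13/2,0); v=(1,2)
3. t=7/2 → R at (10,7); v=(-1,2)
4. t=1/2 → T at (19/2,8); v=(-1,-2)
5. t=4 → B at (11/2,0); v=(-1,2)
6. t=4 → T at (3/2,8); v=(-1,-2)

Final position: (3/2,8)
Wall sequence: TBRTBT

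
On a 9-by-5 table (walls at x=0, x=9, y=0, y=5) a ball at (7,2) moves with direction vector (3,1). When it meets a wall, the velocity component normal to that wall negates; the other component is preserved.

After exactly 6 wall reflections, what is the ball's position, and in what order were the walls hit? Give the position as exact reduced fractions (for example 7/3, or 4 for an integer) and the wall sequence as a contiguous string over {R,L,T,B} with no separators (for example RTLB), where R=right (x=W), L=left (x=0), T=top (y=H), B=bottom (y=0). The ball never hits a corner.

1. t=2/3 → R at (9,8/3); v=(-3,1)
2. t=7/3 → T at (2,5); v=(-3,-1)
3. t=2/3 → L at (0,13/3); v=(3,-1)
4. t=3 → R at (9,4/3); v=(-3,-1)
5. t=4/3 → B at (5,0); v=(-3,1)
6. t=5/3 → L at (0,5/3); v=(3,1)

Final position: (0,5/3)
Wall sequence: RTLRBL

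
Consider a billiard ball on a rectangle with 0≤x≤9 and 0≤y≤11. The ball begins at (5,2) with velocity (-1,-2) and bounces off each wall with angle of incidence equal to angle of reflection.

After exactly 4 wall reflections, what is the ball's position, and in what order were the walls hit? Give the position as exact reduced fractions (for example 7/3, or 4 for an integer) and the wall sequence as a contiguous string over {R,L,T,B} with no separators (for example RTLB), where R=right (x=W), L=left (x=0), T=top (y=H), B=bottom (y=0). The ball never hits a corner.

1. t=1 → B at (4,0); v=(-1,2)
2. t=4 → L at (0,8); v=(1,2)
3. t=3/2 → T at (3/2,11); v=(1,-2)
4. t=11/2 → B at (7,0); v=(1,2)

Final position: (7,0)
Wall sequence: BLTB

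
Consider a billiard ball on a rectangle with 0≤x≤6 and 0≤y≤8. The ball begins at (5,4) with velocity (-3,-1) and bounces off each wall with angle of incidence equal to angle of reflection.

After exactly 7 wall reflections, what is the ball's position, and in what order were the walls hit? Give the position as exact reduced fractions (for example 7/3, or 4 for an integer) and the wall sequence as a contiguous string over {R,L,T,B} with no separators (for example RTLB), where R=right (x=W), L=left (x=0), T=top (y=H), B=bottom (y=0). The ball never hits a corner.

Final position: (6,23/3)
Wall sequence: LRBLRLR

1. t=5/3 → L at (0,7/3); v=(3,-1)
2. t=2 → R at (6,1/3); v=(-3,-1)
3. t=1/3 → B at (5,0); v=(-3,1)
4. t=5/3 → L at (0,5/3); v=(3,1)
5. t=2 → R at (6,11/3); v=(-3,1)
6. t=2 → L at (0,17/3); v=(3,1)
7. t=2 → R at (6,23/3); v=(-3,1)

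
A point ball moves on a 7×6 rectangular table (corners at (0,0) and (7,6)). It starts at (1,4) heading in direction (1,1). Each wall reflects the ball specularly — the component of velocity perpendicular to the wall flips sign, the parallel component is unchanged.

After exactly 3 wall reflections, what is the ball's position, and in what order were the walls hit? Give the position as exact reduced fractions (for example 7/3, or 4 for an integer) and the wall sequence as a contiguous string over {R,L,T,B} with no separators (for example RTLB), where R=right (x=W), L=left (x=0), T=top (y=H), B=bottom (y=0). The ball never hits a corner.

Final position: (5,0)
Wall sequence: TRB

1. t=2 → T at (3,6); v=(1,-1)
2. t=4 → R at (7,2); v=(-1,-1)
3. t=2 → B at (5,0); v=(-1,1)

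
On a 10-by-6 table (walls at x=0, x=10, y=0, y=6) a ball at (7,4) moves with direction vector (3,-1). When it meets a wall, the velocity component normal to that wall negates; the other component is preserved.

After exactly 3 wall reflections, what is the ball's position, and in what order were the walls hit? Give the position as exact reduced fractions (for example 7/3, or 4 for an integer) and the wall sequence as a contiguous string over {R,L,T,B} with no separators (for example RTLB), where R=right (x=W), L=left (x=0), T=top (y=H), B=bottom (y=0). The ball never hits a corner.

1. t=1 → R at (10,3); v=(-3,-1)
2. t=3 → B at (1,0); v=(-3,1)
3. t=1/3 → L at (0,1/3); v=(3,1)

Final position: (0,1/3)
Wall sequence: RBL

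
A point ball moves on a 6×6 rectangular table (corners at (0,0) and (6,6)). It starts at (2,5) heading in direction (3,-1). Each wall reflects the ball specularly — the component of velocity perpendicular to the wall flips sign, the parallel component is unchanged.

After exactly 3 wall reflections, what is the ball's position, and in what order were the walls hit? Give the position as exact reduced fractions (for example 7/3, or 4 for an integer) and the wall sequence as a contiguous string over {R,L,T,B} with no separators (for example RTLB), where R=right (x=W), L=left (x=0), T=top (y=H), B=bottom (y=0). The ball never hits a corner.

1. t=4/3 → R at (6,11/3); v=(-3,-1)
2. t=2 → L at (0,5/3); v=(3,-1)
3. t=5/3 → B at (5,0); v=(3,1)

Final position: (5,0)
Wall sequence: RLB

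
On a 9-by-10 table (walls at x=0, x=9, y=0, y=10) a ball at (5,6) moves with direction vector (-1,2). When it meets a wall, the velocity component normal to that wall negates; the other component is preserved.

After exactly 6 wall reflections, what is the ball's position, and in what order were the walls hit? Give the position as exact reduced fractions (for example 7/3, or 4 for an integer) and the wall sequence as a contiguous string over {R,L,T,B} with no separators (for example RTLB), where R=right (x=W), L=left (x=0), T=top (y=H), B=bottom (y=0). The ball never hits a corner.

Final position: (6,0)
Wall sequence: TLBTRB

1. t=2 → T at (3,10); v=(-1,-2)
2. t=3 → L at (0,4); v=(1,-2)
3. t=2 → B at (2,0); v=(1,2)
4. t=5 → T at (7,10); v=(1,-2)
5. t=2 → R at (9,6); v=(-1,-2)
6. t=3 → B at (6,0); v=(-1,2)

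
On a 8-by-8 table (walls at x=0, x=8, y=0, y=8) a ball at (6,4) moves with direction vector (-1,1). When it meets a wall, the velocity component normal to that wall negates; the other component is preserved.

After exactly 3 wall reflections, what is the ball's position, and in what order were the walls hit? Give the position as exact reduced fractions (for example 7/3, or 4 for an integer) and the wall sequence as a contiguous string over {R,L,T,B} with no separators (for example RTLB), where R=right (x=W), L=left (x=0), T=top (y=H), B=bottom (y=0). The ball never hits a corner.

Final position: (6,0)
Wall sequence: TLB

1. t=4 → T at (2,8); v=(-1,-1)
2. t=2 → L at (0,6); v=(1,-1)
3. t=6 → B at (6,0); v=(1,1)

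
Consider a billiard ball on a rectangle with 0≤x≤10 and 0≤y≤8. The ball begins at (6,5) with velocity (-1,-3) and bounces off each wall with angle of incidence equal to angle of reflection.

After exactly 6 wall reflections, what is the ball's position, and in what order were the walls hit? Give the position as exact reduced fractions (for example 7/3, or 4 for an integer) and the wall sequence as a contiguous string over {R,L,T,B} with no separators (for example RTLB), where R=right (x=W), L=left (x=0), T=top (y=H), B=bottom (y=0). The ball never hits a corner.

Final position: (19/3,0)
Wall sequence: BTLBTB

1. t=5/3 → B at (13/3,0); v=(-1,3)
2. t=8/3 → T at (5/3,8); v=(-1,-3)
3. t=5/3 → L at (0,3); v=(1,-3)
4. t=1 → B at (1,0); v=(1,3)
5. t=8/3 → T at (11/3,8); v=(1,-3)
6. t=8/3 → B at (19/3,0); v=(1,3)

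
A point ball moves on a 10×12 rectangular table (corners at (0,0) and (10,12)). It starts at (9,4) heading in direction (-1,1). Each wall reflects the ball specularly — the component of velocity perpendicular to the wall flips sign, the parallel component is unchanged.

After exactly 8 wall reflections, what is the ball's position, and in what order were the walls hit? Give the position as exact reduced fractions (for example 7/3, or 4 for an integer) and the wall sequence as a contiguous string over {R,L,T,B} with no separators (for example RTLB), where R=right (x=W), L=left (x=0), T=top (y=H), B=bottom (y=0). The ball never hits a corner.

1. t=8 → T at (1,12); v=(-1,-1)
2. t=1 → L at (0,11); v=(1,-1)
3. t=10 → R at (10,1); v=(-1,-1)
4. t=1 → B at (9,0); v=(-1,1)
5. t=9 → L at (0,9); v=(1,1)
6. t=3 → T at (3,12); v=(1,-1)
7. t=7 → R at (10,5); v=(-1,-1)
8. t=5 → B at (5,0); v=(-1,1)

Final position: (5,0)
Wall sequence: TLRBLTRB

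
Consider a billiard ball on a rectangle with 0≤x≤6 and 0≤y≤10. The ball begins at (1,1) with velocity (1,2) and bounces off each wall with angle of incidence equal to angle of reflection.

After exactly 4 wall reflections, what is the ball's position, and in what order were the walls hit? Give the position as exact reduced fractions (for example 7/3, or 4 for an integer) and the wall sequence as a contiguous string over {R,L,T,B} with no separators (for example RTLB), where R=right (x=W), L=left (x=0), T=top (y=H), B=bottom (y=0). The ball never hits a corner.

Final position: (0,3)
Wall sequence: TRBL

1. t=9/2 → T at (11/2,10); v=(1,-2)
2. t=1/2 → R at (6,9); v=(-1,-2)
3. t=9/2 → B at (3/2,0); v=(-1,2)
4. t=3/2 → L at (0,3); v=(1,2)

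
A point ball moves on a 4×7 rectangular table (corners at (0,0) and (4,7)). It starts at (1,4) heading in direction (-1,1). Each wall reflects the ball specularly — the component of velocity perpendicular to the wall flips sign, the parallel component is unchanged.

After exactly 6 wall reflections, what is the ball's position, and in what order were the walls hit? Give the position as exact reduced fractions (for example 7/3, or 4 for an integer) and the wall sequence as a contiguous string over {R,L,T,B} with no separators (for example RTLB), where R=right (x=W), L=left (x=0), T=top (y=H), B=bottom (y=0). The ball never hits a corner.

Final position: (4,3)
Wall sequence: LTRLBR

1. t=1 → L at (0,5); v=(1,1)
2. t=2 → T at (2,7); v=(1,-1)
3. t=2 → R at (4,5); v=(-1,-1)
4. t=4 → L at (0,1); v=(1,-1)
5. t=1 → B at (1,0); v=(1,1)
6. t=3 → R at (4,3); v=(-1,1)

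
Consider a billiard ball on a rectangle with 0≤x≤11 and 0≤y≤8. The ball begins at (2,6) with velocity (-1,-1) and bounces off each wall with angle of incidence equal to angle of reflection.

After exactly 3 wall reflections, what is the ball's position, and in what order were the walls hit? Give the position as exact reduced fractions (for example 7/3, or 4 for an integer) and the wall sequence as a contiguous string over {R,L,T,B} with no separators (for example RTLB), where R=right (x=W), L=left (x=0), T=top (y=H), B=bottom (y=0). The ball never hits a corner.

Final position: (11,7)
Wall sequence: LBR

1. t=2 → L at (0,4); v=(1,-1)
2. t=4 → B at (4,0); v=(1,1)
3. t=7 → R at (11,7); v=(-1,1)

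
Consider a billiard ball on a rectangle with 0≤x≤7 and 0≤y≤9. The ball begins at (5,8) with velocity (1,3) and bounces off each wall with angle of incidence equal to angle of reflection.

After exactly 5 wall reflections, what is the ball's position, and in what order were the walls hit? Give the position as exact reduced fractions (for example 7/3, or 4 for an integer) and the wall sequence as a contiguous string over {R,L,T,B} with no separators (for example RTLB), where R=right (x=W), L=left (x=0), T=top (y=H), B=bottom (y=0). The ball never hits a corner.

Final position: (0,1)
Wall sequence: TRBTL

1. t=1/3 → T at (16/3,9); v=(1,-3)
2. t=5/3 → R at (7,4); v=(-1,-3)
3. t=4/3 → B at (17/3,0); v=(-1,3)
4. t=3 → T at (8/3,9); v=(-1,-3)
5. t=8/3 → L at (0,1); v=(1,-3)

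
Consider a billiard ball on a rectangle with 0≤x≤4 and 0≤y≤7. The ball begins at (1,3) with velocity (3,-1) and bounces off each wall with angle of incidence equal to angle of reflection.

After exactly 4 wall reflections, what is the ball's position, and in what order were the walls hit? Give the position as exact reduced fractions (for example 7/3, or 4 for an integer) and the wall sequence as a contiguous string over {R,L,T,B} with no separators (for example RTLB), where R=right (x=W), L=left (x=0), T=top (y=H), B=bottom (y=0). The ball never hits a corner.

Final position: (4,2/3)
Wall sequence: RLBR

1. t=1 → R at (4,2); v=(-3,-1)
2. t=4/3 → L at (0,2/3); v=(3,-1)
3. t=2/3 → B at (2,0); v=(3,1)
4. t=2/3 → R at (4,2/3); v=(-3,1)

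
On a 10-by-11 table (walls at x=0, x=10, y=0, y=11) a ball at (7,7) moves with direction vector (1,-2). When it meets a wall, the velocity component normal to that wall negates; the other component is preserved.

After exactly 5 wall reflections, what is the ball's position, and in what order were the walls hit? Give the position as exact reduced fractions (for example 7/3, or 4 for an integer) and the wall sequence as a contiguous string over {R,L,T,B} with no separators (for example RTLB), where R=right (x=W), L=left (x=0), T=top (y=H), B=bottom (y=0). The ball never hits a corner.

Final position: (3/2,0)
Wall sequence: RBTLB

1. t=3 → R at (10,1); v=(-1,-2)
2. t=1/2 → B at (19/2,0); v=(-1,2)
3. t=11/2 → T at (4,11); v=(-1,-2)
4. t=4 → L at (0,3); v=(1,-2)
5. t=3/2 → B at (3/2,0); v=(1,2)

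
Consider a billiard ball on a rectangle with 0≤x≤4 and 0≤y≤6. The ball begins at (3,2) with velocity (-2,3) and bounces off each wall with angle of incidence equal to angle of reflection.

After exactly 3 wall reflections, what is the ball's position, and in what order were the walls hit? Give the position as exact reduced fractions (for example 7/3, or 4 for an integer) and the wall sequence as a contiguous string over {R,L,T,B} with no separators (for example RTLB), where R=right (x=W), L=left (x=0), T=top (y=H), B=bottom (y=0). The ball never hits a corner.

Final position: (11/3,0)
Wall sequence: TLB

1. t=4/3 → T at (1/3,6); v=(-2,-3)
2. t=1/6 → L at (0,11/2); v=(2,-3)
3. t=11/6 → B at (11/3,0); v=(2,3)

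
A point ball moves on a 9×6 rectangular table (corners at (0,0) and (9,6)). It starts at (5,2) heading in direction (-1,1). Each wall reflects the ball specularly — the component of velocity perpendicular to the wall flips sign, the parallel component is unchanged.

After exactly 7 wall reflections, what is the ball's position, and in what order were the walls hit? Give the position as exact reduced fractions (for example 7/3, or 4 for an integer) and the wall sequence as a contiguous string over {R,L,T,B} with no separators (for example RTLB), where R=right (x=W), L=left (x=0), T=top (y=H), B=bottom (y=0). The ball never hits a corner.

1. t=4 → T at (1,6); v=(-1,-1)
2. t=1 → L at (0,5); v=(1,-1)
3. t=5 → B at (5,0); v=(1,1)
4. t=4 → R at (9,4); v=(-1,1)
5. t=2 → T at (7,6); v=(-1,-1)
6. t=6 → B at (1,0); v=(-1,1)
7. t=1 → L at (0,1); v=(1,1)

Final position: (0,1)
Wall sequence: TLBRTBL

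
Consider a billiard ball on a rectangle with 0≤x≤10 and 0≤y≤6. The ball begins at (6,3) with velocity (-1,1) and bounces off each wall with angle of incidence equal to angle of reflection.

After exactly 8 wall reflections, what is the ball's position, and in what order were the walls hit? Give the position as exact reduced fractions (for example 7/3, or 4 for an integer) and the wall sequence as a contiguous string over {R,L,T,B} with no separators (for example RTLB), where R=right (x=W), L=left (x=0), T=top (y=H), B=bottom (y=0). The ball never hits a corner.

Final position: (1,6)
Wall sequence: TLBTRBLT

1. t=3 → T at (3,6); v=(-1,-1)
2. t=3 → L at (0,3); v=(1,-1)
3. t=3 → B at (3,0); v=(1,1)
4. t=6 → T at (9,6); v=(1,-1)
5. t=1 → R at (10,5); v=(-1,-1)
6. t=5 → B at (5,0); v=(-1,1)
7. t=5 → L at (0,5); v=(1,1)
8. t=1 → T at (1,6); v=(1,-1)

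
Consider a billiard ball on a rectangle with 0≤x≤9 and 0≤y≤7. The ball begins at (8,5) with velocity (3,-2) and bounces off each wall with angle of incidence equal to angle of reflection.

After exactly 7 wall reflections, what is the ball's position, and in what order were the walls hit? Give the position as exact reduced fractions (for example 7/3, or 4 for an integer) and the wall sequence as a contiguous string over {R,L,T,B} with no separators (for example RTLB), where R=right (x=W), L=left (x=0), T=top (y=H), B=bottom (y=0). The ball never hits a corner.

1. t=1/3 → R at (9,13/3); v=(-3,-2)
2. t=13/6 → B at (5/2,0); v=(-3,2)
3. t=5/6 → L at (0,5/3); v=(3,2)
4. t=8/3 → T at (8,7); v=(3,-2)
5. t=1/3 → R at (9,19/3); v=(-3,-2)
6. t=3 → L at (0,1/3); v=(3,-2)
7. t=1/6 → B at (1/2,0); v=(3,2)

Final position: (1/2,0)
Wall sequence: RBLTRLB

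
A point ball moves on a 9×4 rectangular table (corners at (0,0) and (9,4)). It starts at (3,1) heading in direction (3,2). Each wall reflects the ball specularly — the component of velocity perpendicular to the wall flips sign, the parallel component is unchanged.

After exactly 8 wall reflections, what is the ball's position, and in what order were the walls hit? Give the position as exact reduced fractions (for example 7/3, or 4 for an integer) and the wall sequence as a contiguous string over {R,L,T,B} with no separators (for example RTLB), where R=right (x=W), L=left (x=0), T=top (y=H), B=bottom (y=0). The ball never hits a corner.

Final position: (9/2,4)
Wall sequence: TRBLTBRT

1. t=3/2 → T at (15/2,4); v=(3,-2)
2. t=1/2 → R at (9,3); v=(-3,-2)
3. t=3/2 → B at (9/2,0); v=(-3,2)
4. t=3/2 → L at (0,3); v=(3,2)
5. t=1/2 → T at (3/2,4); v=(3,-2)
6. t=2 → B at (15/2,0); v=(3,2)
7. t=1/2 → R at (9,1); v=(-3,2)
8. t=3/2 → T at (9/2,4); v=(-3,-2)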